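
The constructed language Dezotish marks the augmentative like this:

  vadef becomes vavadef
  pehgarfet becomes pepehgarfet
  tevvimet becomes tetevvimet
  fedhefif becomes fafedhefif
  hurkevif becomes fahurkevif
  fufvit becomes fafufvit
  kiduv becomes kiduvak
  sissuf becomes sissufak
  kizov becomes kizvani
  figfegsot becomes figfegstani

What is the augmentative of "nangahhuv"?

nangahhuvak

"nangahhuv" has last vowel 'u'. The stems whose last vowel is 'u' (kiduv → kiduvak, sissuf → sissufak) add -ak.
The other patterns: stems whose last vowel is 'e' repeat the first consonant+vowel as a prefix; stems whose last vowel is 'i' add the prefix fa-; stems whose last vowel is 'o' delete the last vowel and add -ani.
So nangahhuv → nangahhuvak.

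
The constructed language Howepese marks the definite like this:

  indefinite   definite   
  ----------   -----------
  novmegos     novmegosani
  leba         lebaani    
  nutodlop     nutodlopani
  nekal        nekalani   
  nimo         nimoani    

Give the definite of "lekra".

lekraani

Every pair shown (novmegos → novmegosani, leba → lebaani, nutodlop → nutodlopani, …) follows the same rule: add -ani.
So lekra → lekraani.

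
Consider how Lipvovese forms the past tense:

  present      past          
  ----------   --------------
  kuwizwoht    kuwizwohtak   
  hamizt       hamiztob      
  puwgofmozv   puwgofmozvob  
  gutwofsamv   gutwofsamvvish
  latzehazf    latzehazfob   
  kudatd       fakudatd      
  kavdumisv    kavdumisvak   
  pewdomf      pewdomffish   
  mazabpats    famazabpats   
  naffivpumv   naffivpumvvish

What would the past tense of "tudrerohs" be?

hamizt and kuwizwoht both end in -t yet inflect differently (hamiztob, kuwizwohtak), so the final letter is not what conditions the rule; the second-to-last letter is.
"tudrerohs" has second-to-last letter 'h'. The one such stem in the data (kuwizwoht → kuwizwohtak) adds -ak, so the same rule applies.
So tudrerohs → tudrerohsak.

tudrerohsak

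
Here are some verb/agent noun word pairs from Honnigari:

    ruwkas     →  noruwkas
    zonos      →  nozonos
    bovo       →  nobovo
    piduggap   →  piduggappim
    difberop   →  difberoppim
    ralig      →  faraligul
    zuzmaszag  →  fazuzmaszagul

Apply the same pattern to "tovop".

"tovop" ends in -p. The stems ending in -p (piduggap → piduggappim, difberop → difberoppim) double the final consonant and add -im.
The other patterns: stems ending in -o or -s add the prefix no-; stems ending in -g add fa- … -ul around the stem.
So tovop → tovoppim.

tovoppim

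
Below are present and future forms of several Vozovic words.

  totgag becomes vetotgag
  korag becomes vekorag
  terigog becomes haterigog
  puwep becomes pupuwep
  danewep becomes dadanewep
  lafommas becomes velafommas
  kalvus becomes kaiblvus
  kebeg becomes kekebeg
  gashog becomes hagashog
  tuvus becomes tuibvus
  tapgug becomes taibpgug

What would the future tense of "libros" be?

tapgug and gashog both end in -g yet inflect differently (taibpgug, hagashog), so the final letter is not what conditions the rule; the last vowel is.
"libros" has last vowel 'o'. The stems whose last vowel is 'o' (gashog → hagashog, terigog → haterigog) add the prefix ha-.
The other patterns: stems whose last vowel is 'u' insert -ib- after the first vowel; stems whose last vowel is 'a' add the prefix ve-; stems whose last vowel is 'e' repeat the first consonant+vowel as a prefix.
So libros → halibros.

halibros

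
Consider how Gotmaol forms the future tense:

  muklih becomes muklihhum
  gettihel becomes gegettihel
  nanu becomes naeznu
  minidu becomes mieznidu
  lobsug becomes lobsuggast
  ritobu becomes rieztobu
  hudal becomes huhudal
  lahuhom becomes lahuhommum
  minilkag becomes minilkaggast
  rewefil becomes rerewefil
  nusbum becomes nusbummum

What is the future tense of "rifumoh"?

rifumohhum

"rifumoh" ends in -h. The one such stem in the data (muklih → muklihhum) doubles the final consonant and adds -um (as do lahuhom, nusbum), so the same rule applies.
The other patterns: stems ending in -u insert -ez- after the first vowel; stems ending in -g double the final consonant and add -ast; stems ending in -l repeat the first consonant+vowel as a prefix.
So rifumoh → rifumohhum.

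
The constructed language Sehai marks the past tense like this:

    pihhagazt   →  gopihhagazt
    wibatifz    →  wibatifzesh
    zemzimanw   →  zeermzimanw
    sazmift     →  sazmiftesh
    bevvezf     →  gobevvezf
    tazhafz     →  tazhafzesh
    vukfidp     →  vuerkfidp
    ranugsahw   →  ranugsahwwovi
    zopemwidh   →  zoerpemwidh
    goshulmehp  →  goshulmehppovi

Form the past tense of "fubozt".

gofubozt

"fubozt" has second-to-last letter 'z'. The stems whose second-to-last letter is 'z' (pihhagazt → gopihhagazt, bevvezf → gobevvezf) add the prefix go-.
The other patterns: stems whose second-to-last letter is 'f' add -esh; stems whose second-to-last letter is 'h' double the final consonant and add -ovi; stems whose second-to-last letter is 'd' or 'n' insert -er- after the first vowel.
So fubozt → gofubozt.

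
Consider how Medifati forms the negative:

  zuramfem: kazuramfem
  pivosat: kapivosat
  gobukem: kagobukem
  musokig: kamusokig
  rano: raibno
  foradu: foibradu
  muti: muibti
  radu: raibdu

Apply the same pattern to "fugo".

fuibgo

musokig and muti both have last vowel 'i' yet inflect differently (kamusokig, muibti), so the last vowel is not what conditions the rule; whether the stem ends in a vowel or a consonant is.
"fugo" ends in a vowel. The stems ending in a vowel (rano → raibno, foradu → foibradu, muti → muibti) insert -ib- after the first vowel.
So fugo → fuibgo.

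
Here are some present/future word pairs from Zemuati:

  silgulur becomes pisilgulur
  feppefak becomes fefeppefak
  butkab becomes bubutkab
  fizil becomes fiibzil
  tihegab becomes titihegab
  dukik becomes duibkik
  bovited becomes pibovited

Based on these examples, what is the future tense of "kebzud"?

pikebzud

"kebzud" has last vowel 'u'. The one such stem in the data (silgulur → pisilgulur) adds the prefix pi-, so the same rule applies.
The other patterns: stems whose last vowel is 'a' repeat the first consonant+vowel as a prefix; stems whose last vowel is 'i' insert -ib- after the first vowel.
So kebzud → pikebzud.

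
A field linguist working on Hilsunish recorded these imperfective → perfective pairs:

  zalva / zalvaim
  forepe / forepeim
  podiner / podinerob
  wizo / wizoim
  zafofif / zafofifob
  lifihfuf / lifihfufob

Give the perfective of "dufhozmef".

dufhozmefob

"dufhozmef" ends in a consonant. The stems ending in a consonant (podiner → podinerob, lifihfuf → lifihfufob, zafofif → zafofifob) add -ob.
The other pattern: stems ending in a vowel add -im.
So dufhozmef → dufhozmefob.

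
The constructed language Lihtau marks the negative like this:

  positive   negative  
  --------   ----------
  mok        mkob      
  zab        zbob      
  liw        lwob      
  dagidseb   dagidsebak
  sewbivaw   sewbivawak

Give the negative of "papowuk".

papowukak

"papowuk" has 3 vowels. The stems with 3 vowels (dagidseb → dagidsebak, sewbivaw → sewbivawak) add -ak.
So papowuk → papowukak.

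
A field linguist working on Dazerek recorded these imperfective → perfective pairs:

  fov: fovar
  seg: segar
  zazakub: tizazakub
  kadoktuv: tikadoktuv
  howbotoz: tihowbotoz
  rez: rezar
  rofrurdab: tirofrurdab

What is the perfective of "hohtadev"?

tihohtadev

kadoktuv and fov both end in -v yet inflect differently (tikadoktuv, fovar), so the final letter is not what conditions the rule; the number of vowels is.
"hohtadev" has 3 vowels. The stems with 3 vowels (rofrurdab → tirofrurdab, zazakub → tizazakub, howbotoz → tihowbotoz) add the prefix ti-.
The other pattern: stems with 1 vowel add -ar.
So hohtadev → tihohtadev.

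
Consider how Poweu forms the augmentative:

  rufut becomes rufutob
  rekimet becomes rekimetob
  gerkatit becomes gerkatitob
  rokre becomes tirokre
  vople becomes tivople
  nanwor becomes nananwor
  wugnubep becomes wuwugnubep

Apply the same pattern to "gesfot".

gesfotob

rekimet and rokre both have last vowel 'e' yet inflect differently (rekimetob, tirokre), so the last vowel is not what conditions the rule; the final letter is.
"gesfot" ends in -t. The stems ending in -t (rufut → rufutob, rekimet → rekimetob, gerkatit → gerkatitob) add -ob.
So gesfot → gesfotob.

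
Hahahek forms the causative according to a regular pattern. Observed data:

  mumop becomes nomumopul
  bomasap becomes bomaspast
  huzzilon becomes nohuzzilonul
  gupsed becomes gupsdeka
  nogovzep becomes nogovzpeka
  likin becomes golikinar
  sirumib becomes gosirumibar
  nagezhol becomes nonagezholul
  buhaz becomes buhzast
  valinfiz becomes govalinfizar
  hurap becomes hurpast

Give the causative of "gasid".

"gasid" has last vowel 'i'. The stems whose last vowel is 'i' (likin → golikinar, sirumib → gosirumibar, valinfiz → govalinfizar) add go- … -ar around the stem.
The other patterns: stems whose last vowel is 'e' delete the last vowel and add -eka; stems whose last vowel is 'a' delete the last vowel and add -ast; stems whose last vowel is 'o' add no- … -ul around the stem.
So gasid → gogasidar.

gogasidar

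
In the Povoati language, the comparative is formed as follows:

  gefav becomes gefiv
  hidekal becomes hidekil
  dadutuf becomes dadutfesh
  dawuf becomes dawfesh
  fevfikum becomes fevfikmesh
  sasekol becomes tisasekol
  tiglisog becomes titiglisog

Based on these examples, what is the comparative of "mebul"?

hidekal and sasekol both end in -l yet inflect differently (hidekil, tisasekol), so the final letter is not what conditions the rule; the last vowel is.
"mebul" has last vowel 'u'. The stems whose last vowel is 'u' (dadutuf → dadutfesh, dawuf → dawfesh, fevfikum → fevfikmesh) delete the last vowel and add -esh.
The other patterns: stems whose last vowel is 'a' change the last vowel to 'i'; stems whose last vowel is 'o' add the prefix ti-.
So mebul → meblesh.

meblesh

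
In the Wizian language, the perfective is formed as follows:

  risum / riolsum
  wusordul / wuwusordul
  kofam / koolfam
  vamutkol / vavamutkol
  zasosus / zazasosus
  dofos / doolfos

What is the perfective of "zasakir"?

zasosus and dofos both end in -s yet inflect differently (zazasosus, doolfos), so the final letter is not what conditions the rule; the number of vowels is.
"zasakir" has 3 vowels. The stems with 3 vowels (wusordul → wuwusordul, vamutkol → vavamutkol, zasosus → zazasosus) repeat the first consonant+vowel as a prefix.
The other pattern: stems with 2 vowels insert -ol- after the first vowel.
So zasakir → zazasakir.

zazasakir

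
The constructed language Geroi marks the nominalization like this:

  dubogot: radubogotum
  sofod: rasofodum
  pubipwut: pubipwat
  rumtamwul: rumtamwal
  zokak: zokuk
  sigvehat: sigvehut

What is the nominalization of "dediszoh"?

radediszohum

dubogot and pubipwut both end in -t yet inflect differently (radubogotum, pubipwat), so the final letter is not what conditions the rule; the last vowel is.
"dediszoh" has last vowel 'o'. The stems whose last vowel is 'o' (dubogot → radubogotum, sofod → rasofodum) add ra- … -um around the stem.
So dediszoh → radediszohum.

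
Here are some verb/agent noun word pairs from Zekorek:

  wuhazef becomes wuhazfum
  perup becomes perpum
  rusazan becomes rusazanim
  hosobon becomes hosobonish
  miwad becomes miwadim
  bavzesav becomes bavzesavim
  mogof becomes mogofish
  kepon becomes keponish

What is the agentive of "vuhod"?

"vuhod" has last vowel 'o'. The stems whose last vowel is 'o' (kepon → keponish, hosobon → hosobonish, mogof → mogofish) add -ish.
So vuhod → vuhodish.

vuhodish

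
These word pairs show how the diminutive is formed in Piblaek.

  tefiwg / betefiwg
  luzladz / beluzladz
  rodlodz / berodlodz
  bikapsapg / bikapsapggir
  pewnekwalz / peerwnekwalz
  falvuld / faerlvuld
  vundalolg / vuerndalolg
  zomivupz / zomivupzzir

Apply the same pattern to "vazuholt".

"vazuholt" has second-to-last letter 'l'. The stems whose second-to-last letter is 'l' (falvuld → faerlvuld, pewnekwalz → peerwnekwalz, vundalolg → vuerndalolg) insert -er- after the first vowel.
So vazuholt → vaerzuholt.

vaerzuholt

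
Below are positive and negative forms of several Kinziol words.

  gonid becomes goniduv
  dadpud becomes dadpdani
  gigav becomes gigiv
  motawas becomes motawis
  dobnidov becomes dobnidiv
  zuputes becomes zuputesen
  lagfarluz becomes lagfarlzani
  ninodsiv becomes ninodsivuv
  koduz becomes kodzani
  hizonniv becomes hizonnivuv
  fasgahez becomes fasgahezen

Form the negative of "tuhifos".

koduz and fasgahez both end in -z yet inflect differently (kodzani, fasgahezen), so the final letter is not what conditions the rule; the last vowel is.
"tuhifos" has last vowel 'o'. The one such stem in the data (dobnidov → dobnidiv) changes the last vowel to 'i' (as do gigav, motawas), so the same rule applies.
The other patterns: stems whose last vowel is 'u' delete the last vowel and add -ani; stems whose last vowel is 'e' add -en; stems whose last vowel is 'i' add -uv.
So tuhifos → tuhifis.

tuhifis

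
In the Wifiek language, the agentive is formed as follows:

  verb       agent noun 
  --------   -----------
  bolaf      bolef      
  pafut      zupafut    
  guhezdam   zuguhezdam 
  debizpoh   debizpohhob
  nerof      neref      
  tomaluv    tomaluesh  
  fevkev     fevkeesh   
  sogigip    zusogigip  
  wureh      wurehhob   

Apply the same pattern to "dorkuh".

dorkuhhob

debizpoh and nerof both have last vowel 'o' yet inflect differently (debizpohhob, neref), so the last vowel is not what conditions the rule; the final letter is.
"dorkuh" ends in -h. The stems ending in -h (debizpoh → debizpohhob, wureh → wurehhob) double the final consonant and add -ob.
The other patterns: stems ending in -f change the last vowel to 'e'; stems ending in -v drop the final letter and add -esh; stems ending in -m, -p or -t add the prefix zu-.
So dorkuh → dorkuhhob.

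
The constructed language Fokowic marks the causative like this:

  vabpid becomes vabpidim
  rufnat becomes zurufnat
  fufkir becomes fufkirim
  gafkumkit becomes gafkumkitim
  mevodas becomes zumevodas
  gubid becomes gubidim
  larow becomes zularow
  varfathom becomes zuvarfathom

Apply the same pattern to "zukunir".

gafkumkit and rufnat both end in -t yet inflect differently (gafkumkitim, zurufnat), so the final letter is not what conditions the rule; the last vowel is.
"zukunir" has last vowel 'i'. The stems whose last vowel is 'i' (fufkir → fufkirim, gubid → gubidim, vabpid → vabpidim) add -im.
The other pattern: stems whose last vowel is 'a' or 'o' add the prefix zu-.
So zukunir → zukunirim.

zukunirim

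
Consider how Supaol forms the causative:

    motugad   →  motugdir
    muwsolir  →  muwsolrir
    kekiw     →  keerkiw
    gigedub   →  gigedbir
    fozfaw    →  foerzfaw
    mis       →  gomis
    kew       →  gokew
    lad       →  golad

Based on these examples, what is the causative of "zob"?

kew and fozfaw both end in -w yet inflect differently (gokew, foerzfaw), so the final letter is not what conditions the rule; the number of vowels is.
"zob" has 1 vowel. The stems with 1 vowel (kew → gokew, mis → gomis, lad → golad) add the prefix go-.
The other patterns: stems with 2 vowels insert -er- after the first vowel; stems with 3 vowels delete the last vowel and add -ir.
So zob → gozob.

gozob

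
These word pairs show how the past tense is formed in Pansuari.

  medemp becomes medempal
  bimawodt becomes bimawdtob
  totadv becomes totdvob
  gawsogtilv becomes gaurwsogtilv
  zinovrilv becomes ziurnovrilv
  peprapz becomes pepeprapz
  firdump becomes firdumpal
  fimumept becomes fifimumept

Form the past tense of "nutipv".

zinovrilv and totadv both end in -v yet inflect differently (ziurnovrilv, totdvob), so the final letter is not what conditions the rule; the second-to-last letter is.
"nutipv" has second-to-last letter 'p'. The stems whose second-to-last letter is 'p' (peprapz → pepeprapz, fimumept → fifimumept) repeat the first consonant+vowel as a prefix.
The other patterns: stems whose second-to-last letter is 'l' insert -ur- after the first vowel; stems whose second-to-last letter is 'd' delete the last vowel and add -ob; stems whose second-to-last letter is 'm' add -al.
So nutipv → nunutipv.

nunutipv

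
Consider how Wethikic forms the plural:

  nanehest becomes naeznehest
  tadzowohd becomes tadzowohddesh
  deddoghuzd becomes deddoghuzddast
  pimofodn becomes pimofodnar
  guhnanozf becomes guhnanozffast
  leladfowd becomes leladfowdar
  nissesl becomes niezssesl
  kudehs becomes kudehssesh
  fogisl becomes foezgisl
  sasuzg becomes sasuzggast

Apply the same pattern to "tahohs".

tahohssesh

deddoghuzd and leladfowd both end in -d yet inflect differently (deddoghuzddast, leladfowdar), so the final letter is not what conditions the rule; the second-to-last letter is.
"tahohs" has second-to-last letter 'h'. The stems whose second-to-last letter is 'h' (tadzowohd → tadzowohddesh, kudehs → kudehssesh) double the final consonant and add -esh.
The other patterns: stems whose second-to-last letter is 's' insert -ez- after the first vowel; stems whose second-to-last letter is 'z' double the final consonant and add -ast; stems whose second-to-last letter is 'd' or 'w' add -ar.
So tahohs → tahohssesh.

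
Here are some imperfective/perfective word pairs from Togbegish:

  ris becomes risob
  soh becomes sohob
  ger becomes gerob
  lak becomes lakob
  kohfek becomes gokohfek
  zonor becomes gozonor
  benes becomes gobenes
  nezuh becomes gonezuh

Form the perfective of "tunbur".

"tunbur" has 2 vowels. The stems with 2 vowels (kohfek → gokohfek, zonor → gozonor, benes → gobenes) add the prefix go-.
So tunbur → gotunbur.

gotunbur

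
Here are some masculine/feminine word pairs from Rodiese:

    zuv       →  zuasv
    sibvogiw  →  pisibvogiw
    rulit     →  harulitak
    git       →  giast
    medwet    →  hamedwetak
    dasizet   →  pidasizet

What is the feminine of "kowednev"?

pikowednev

"kowednev" has 3 vowels. The stems with 3 vowels (dasizet → pidasizet, sibvogiw → pisibvogiw) add the prefix pi-.
So kowednev → pikowednev.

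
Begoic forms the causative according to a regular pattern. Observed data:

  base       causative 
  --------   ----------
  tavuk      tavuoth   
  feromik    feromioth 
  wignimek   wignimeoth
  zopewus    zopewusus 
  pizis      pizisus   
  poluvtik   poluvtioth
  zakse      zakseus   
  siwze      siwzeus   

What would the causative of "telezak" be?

tavuk and zopewus both have last vowel 'u' yet inflect differently (tavuoth, zopewusus), so the last vowel is not what conditions the rule; the final letter is.
"telezak" ends in -k. The stems ending in -k (poluvtik → poluvtioth, tavuk → tavuoth, wignimek → wignimeoth) drop the final letter and add -oth.
So telezak → telezaoth.

telezaoth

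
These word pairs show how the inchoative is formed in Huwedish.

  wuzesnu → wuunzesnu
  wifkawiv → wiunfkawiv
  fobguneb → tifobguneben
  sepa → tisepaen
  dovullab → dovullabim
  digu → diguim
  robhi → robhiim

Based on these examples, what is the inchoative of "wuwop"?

fobguneb and dovullab both end in -b yet inflect differently (tifobguneben, dovullabim), so the final letter is not what conditions the rule; the first letter is.
"wuwop" begins with w-. The stems beginning with w- (wuzesnu → wuunzesnu, wifkawiv → wiunfkawiv) insert -un- after the first vowel.
The other patterns: stems beginning with f- or s- add ti- … -en around the stem; stems beginning with d- or r- add -im.
So wuwop → wuunwop.

wuunwop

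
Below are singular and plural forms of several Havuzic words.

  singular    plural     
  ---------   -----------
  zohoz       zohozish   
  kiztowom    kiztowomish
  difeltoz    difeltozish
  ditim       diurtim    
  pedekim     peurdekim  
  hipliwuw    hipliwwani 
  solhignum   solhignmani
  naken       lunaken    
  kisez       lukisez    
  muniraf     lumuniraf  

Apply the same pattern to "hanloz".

kiztowom and ditim both end in -m yet inflect differently (kiztowomish, diurtim), so the final letter is not what conditions the rule; the last vowel is.
"hanloz" has last vowel 'o'. The stems whose last vowel is 'o' (zohoz → zohozish, kiztowom → kiztowomish, difeltoz → difeltozish) add -ish.
So hanloz → hanlozish.

hanlozish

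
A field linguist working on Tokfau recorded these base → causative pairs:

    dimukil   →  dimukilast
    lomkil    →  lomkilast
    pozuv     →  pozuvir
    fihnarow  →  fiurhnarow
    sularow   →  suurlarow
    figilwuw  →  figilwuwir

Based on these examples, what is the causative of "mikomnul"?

figilwuw and fihnarow both end in -w yet inflect differently (figilwuwir, fiurhnarow), so the final letter is not what conditions the rule; the last vowel is.
"mikomnul" has last vowel 'u'. The stems whose last vowel is 'u' (figilwuw → figilwuwir, pozuv → pozuvir) add -ir.
So mikomnul → mikomnulir.

mikomnulir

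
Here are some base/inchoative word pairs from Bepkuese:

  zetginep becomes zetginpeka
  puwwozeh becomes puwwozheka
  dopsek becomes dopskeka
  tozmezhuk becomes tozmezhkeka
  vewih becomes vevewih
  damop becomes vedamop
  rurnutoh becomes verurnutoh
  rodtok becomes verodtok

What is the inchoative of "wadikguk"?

puwwozeh and vewih both end in -h yet inflect differently (puwwozheka, vevewih), so the final letter is not what conditions the rule; the last vowel is.
"wadikguk" has last vowel 'u'. The one such stem in the data (tozmezhuk → tozmezhkeka) deletes the last vowel and adds -eka (as do zetginep, puwwozeh), so the same rule applies.
So wadikguk → wadikgkeka.

wadikgkeka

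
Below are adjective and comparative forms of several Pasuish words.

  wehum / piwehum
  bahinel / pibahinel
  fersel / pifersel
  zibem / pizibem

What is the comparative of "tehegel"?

Every pair shown (wehum → piwehum, bahinel → pibahinel, fersel → pifersel, …) follows the same rule: add the prefix pi-.
So tehegel → pitehegel.

pitehegel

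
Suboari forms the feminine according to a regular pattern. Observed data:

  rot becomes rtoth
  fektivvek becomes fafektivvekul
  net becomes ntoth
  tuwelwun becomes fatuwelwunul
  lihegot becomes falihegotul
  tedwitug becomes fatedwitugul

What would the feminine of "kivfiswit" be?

"kivfiswit" has 3 vowels. The stems with 3 vowels (fektivvek → fafektivvekul, lihegot → falihegotul, tedwitug → fatedwitugul) add fa- … -ul around the stem.
So kivfiswit → fakivfiswitul.

fakivfiswitul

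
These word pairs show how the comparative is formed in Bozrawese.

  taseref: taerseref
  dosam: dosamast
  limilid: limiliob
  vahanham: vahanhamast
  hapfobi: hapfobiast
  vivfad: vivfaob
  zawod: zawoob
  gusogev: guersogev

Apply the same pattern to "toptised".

"toptised" ends in -d. The stems ending in -d (zawod → zawoob, limilid → limiliob, vivfad → vivfaob) drop the final letter and add -ob.
The other patterns: stems ending in -f or -v insert -er- after the first vowel; stems ending in -i or -m add -ast.
So toptised → toptiseob.

toptiseob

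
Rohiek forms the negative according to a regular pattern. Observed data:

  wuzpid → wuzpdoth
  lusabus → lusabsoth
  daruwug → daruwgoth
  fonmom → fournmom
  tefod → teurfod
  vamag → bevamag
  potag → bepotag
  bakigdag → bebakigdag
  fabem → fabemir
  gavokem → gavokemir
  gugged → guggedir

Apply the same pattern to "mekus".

meksoth

"mekus" has last vowel 'u'. The stems whose last vowel is 'u' (lusabus → lusabsoth, daruwug → daruwgoth) delete the last vowel and add -oth.
So mekus → meksoth.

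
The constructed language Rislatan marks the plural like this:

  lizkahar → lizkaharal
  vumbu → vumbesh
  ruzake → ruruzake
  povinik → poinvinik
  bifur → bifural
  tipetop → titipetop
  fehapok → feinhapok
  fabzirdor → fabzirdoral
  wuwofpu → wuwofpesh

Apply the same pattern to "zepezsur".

zepezsural

wuwofpu and bifur both have last vowel 'u' yet inflect differently (wuwofpesh, bifural), so the last vowel is not what conditions the rule; the final letter is.
"zepezsur" ends in -r. The stems ending in -r (lizkahar → lizkaharal, bifur → bifural, fabzirdor → fabzirdoral) add -al.
The other patterns: stems ending in -u drop the final letter and add -esh; stems ending in -k insert -in- after the first vowel; stems ending in -e or -p repeat the first consonant+vowel as a prefix.
So zepezsur → zepezsural.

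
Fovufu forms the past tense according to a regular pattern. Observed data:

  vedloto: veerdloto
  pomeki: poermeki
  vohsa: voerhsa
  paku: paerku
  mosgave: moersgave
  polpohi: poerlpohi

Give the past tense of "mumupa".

Every pair shown (vedloto → veerdloto, pomeki → poermeki, vohsa → voerhsa, …) follows the same rule: insert -er- after the first vowel.
So mumupa → muermupa.

muermupa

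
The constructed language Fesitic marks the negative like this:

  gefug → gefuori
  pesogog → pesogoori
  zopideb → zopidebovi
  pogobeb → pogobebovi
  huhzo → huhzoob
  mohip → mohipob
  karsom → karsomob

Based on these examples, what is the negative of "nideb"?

"nideb" ends in -b. The stems ending in -b (zopideb → zopidebovi, pogobeb → pogobebovi) add -ovi.
The other patterns: stems ending in -g drop the final letter and add -ori; stems ending in -m, -o or -p add -ob.
So nideb → nidebovi.

nidebovi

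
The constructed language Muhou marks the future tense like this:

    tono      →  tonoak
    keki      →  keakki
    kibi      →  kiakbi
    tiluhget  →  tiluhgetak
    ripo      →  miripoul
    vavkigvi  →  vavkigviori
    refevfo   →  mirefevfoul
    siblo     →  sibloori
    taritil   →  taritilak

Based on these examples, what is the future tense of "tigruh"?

tigruhak

ripo and tono both end in -o yet inflect differently (miripoul, tonoak), so the final letter is not what conditions the rule; the first letter is.
"tigruh" begins with t-. The stems beginning with t- (tono → tonoak, tiluhget → tiluhgetak, taritil → taritilak) add -ak.
So tigruh → tigruhak.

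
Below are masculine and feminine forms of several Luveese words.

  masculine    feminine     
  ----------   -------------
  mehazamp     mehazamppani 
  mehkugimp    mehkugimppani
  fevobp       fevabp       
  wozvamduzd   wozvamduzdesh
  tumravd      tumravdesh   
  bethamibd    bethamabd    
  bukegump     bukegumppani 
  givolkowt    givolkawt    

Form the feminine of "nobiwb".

nobawb

"nobiwb" has second-to-last letter 'w'. The one such stem in the data (givolkowt → givolkawt) changes the last vowel to 'a' (as do bethamibd, fevobp), so the same rule applies.
The other patterns: stems whose second-to-last letter is 'm' double the final consonant and add -ani; stems whose second-to-last letter is 'v' or 'z' add -esh.
So nobiwb → nobawb.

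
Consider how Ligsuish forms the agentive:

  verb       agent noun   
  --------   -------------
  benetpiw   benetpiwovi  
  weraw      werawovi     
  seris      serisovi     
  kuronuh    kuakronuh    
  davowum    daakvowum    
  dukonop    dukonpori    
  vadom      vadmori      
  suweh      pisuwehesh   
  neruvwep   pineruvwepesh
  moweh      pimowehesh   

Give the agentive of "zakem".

pizakemesh

davowum and vadom both end in -m yet inflect differently (daakvowum, vadmori), so the final letter is not what conditions the rule; the last vowel is.
"zakem" has last vowel 'e'. The stems whose last vowel is 'e' (suweh → pisuwehesh, neruvwep → pineruvwepesh, moweh → pimowehesh) add pi- … -esh around the stem.
The other patterns: stems whose last vowel is 'a' or 'i' add -ovi; stems whose last vowel is 'u' insert -ak- after the first vowel; stems whose last vowel is 'o' delete the last vowel and add -ori.
So zakem → pizakemesh.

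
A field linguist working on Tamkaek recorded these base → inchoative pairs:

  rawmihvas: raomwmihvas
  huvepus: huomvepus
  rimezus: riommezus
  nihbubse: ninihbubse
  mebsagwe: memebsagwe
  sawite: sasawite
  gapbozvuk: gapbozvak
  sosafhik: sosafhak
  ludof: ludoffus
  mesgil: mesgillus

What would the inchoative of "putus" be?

huvepus and gapbozvuk both have last vowel 'u' yet inflect differently (huomvepus, gapbozvak), so the last vowel is not what conditions the rule; the final letter is.
"putus" ends in -s. The stems ending in -s (rawmihvas → raomwmihvas, huvepus → huomvepus, rimezus → riommezus) insert -om- after the first vowel.
So putus → puomtus.

puomtus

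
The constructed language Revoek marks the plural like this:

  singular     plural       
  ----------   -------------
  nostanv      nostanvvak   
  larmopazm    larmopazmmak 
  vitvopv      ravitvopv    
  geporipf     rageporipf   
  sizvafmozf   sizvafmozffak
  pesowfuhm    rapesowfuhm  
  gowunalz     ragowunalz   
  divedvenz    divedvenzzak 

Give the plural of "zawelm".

razawelm

"zawelm" has second-to-last letter 'l'. The one such stem in the data (gowunalz → ragowunalz) adds the prefix ra-, so the same rule applies.
The other pattern: stems whose second-to-last letter is 'n' or 'z' double the final consonant and add -ak.
So zawelm → razawelm.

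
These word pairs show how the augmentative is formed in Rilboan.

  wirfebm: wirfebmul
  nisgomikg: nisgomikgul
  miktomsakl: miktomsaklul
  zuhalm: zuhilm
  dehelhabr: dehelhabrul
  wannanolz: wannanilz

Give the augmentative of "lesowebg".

zuhalm and wirfebm both end in -m yet inflect differently (zuhilm, wirfebmul), so the final letter is not what conditions the rule; the second-to-last letter is.
"lesowebg" has second-to-last letter 'b'. The stems whose second-to-last letter is 'b' (dehelhabr → dehelhabrul, wirfebm → wirfebmul) add -ul.
The other pattern: stems whose second-to-last letter is 'l' change the last vowel to 'i'.
So lesowebg → lesowebgul.

lesowebgul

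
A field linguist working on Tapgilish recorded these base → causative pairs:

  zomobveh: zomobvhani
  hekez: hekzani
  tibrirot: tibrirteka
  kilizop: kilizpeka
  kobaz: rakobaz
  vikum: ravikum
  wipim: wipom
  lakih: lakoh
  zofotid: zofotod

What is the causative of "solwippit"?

"solwippit" has last vowel 'i'. The stems whose last vowel is 'i' (wipim → wipom, lakih → lakoh, zofotid → zofotod) change the last vowel to 'o'.
The other patterns: stems whose last vowel is 'e' delete the last vowel and add -ani; stems whose last vowel is 'o' delete the last vowel and add -eka; stems whose last vowel is 'a' or 'u' add the prefix ra-.
So solwippit → solwippot.

solwippot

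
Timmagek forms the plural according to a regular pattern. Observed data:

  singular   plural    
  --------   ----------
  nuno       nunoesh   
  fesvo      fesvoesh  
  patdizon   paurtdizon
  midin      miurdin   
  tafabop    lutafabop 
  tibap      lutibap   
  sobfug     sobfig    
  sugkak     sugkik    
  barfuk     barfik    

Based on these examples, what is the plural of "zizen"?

ziurzen

"zizen" ends in -n. The stems ending in -n (patdizon → paurtdizon, midin → miurdin) insert -ur- after the first vowel.
So zizen → ziurzen.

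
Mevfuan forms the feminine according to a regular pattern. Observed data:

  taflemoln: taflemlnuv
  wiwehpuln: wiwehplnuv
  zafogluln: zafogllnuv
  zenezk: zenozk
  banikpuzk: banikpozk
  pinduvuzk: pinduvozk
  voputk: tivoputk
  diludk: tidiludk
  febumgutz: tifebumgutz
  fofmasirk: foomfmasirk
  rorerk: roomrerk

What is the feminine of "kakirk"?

zenezk and voputk both end in -k yet inflect differently (zenozk, tivoputk), so the final letter is not what conditions the rule; the second-to-last letter is.
"kakirk" has second-to-last letter 'r'. The stems whose second-to-last letter is 'r' (fofmasirk → foomfmasirk, rorerk → roomrerk) insert -om- after the first vowel.
So kakirk → kaomkirk.

kaomkirk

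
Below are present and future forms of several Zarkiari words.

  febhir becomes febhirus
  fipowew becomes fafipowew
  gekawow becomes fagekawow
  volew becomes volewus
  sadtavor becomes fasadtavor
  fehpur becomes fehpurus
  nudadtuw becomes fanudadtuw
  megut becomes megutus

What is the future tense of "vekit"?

"vekit" has 2 vowels. The stems with 2 vowels (volew → volewus, febhir → febhirus, fehpur → fehpurus) add -us.
The other pattern: stems with 3 vowels add the prefix fa-.
So vekit → vekitus.

vekitus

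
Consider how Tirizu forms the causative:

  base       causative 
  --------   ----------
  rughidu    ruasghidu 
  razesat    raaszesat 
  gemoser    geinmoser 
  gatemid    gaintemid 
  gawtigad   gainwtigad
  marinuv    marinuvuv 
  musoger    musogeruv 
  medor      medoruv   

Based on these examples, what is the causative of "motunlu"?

motunluuv

"motunlu" begins with m-. The stems beginning with m- (marinuv → marinuvuv, musoger → musogeruv, medor → medoruv) add -uv.
So motunlu → motunluuv.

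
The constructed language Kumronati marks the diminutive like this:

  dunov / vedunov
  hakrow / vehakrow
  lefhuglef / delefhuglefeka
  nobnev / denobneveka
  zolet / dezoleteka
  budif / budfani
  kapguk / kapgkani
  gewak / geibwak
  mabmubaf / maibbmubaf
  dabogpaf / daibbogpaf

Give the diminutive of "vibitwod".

vevibitwod

dunov and nobnev both end in -v yet inflect differently (vedunov, denobneveka), so the final letter is not what conditions the rule; the last vowel is.
"vibitwod" has last vowel 'o'. The stems whose last vowel is 'o' (dunov → vedunov, hakrow → vehakrow) add the prefix ve-.
So vibitwod → vevibitwod.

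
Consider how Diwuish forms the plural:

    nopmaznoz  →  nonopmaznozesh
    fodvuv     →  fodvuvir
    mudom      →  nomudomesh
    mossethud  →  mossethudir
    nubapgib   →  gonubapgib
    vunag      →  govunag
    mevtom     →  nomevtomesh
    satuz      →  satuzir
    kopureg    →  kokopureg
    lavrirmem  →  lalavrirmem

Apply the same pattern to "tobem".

"tobem" has last vowel 'e'. The stems whose last vowel is 'e' (kopureg → kokopureg, lavrirmem → lalavrirmem) repeat the first consonant+vowel as a prefix.
The other patterns: stems whose last vowel is 'u' add -ir; stems whose last vowel is 'a' or 'i' add the prefix go-; stems whose last vowel is 'o' add no- … -esh around the stem.
So tobem → totobem.

totobem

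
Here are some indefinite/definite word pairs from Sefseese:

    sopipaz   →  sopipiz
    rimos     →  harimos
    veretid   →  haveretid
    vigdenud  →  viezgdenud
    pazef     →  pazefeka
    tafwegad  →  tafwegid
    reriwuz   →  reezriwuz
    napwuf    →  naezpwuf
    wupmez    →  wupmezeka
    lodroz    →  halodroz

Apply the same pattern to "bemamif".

habemamif

"bemamif" has last vowel 'i'. The one such stem in the data (veretid → haveretid) adds the prefix ha-, so the same rule applies.
The other patterns: stems whose last vowel is 'e' add -eka; stems whose last vowel is 'u' insert -ez- after the first vowel; stems whose last vowel is 'a' change the last vowel to 'i'.
So bemamif → habemamif.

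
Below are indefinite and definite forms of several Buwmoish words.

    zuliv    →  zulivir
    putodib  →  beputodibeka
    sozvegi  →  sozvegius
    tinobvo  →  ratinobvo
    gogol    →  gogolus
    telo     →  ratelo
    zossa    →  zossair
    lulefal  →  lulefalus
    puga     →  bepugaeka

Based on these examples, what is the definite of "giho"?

zossa and puga both end in -a yet inflect differently (zossair, bepugaeka), so the final letter is not what conditions the rule; the first letter is.
"giho" begins with g-. The one such stem in the data (gogol → gogolus) adds -us, so the same rule applies.
So giho → gihous.

gihous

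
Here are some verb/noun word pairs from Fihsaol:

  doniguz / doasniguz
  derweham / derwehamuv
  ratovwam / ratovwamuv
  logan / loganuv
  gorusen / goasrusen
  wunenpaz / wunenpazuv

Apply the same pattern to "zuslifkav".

"zuslifkav" has last vowel 'a'. The stems whose last vowel is 'a' (wunenpaz → wunenpazuv, logan → loganuv, derweham → derwehamuv) add -uv.
So zuslifkav → zuslifkavuv.

zuslifkavuv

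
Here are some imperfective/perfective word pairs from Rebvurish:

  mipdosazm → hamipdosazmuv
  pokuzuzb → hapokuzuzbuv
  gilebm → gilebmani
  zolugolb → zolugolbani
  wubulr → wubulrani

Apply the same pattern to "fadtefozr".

mipdosazm and gilebm both end in -m yet inflect differently (hamipdosazmuv, gilebmani), so the final letter is not what conditions the rule; the second-to-last letter is.
"fadtefozr" has second-to-last letter 'z'. The stems whose second-to-last letter is 'z' (mipdosazm → hamipdosazmuv, pokuzuzb → hapokuzuzbuv) add ha- … -uv around the stem.
The other pattern: stems whose second-to-last letter is 'b' or 'l' add -ani.
So fadtefozr → hafadtefozruv.

hafadtefozruv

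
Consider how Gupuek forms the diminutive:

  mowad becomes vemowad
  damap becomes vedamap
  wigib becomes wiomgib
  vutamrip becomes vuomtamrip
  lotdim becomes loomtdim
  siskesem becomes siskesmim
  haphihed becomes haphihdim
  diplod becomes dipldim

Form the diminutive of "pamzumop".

pamzumpim

damap and vutamrip both end in -p yet inflect differently (vedamap, vuomtamrip), so the final letter is not what conditions the rule; the last vowel is.
"pamzumop" has last vowel 'o'. The one such stem in the data (diplod → dipldim) deletes the last vowel and adds -im (as do siskesem, haphihed), so the same rule applies.
The other patterns: stems whose last vowel is 'a' add the prefix ve-; stems whose last vowel is 'i' insert -om- after the first vowel.
So pamzumop → pamzumpim.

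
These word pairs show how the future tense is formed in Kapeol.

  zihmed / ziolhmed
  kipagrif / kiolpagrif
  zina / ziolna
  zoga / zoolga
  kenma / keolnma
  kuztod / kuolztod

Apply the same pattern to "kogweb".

Every pair shown (zihmed → ziolhmed, kipagrif → kiolpagrif, zina → ziolna, …) follows the same rule: insert -ol- after the first vowel.
So kogweb → koolgweb.

koolgweb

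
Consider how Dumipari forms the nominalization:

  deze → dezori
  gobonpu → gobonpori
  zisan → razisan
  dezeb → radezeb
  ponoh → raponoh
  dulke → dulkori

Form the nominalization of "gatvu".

dezeb and dulke both have last vowel 'e' yet inflect differently (radezeb, dulkori), so the last vowel is not what conditions the rule; whether the stem ends in a vowel or a consonant is.
"gatvu" ends in a vowel. The stems ending in a vowel (dulke → dulkori, gobonpu → gobonpori, deze → dezori) drop the final letter and add -ori.
So gatvu → gatvori.

gatvori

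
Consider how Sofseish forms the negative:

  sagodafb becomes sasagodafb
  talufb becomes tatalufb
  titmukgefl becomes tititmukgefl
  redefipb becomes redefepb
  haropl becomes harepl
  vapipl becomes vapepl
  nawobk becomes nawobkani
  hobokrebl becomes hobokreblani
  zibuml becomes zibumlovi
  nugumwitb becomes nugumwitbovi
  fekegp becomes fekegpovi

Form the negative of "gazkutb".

sagodafb and redefipb both end in -b yet inflect differently (sasagodafb, redefepb), so the final letter is not what conditions the rule; the second-to-last letter is.
"gazkutb" has second-to-last letter 't'. The one such stem in the data (nugumwitb → nugumwitbovi) adds -ovi, so the same rule applies.
The other patterns: stems whose second-to-last letter is 'f' repeat the first consonant+vowel as a prefix; stems whose second-to-last letter is 'p' change the last vowel to 'e'; stems whose second-to-last letter is 'b' add -ani.
So gazkutb → gazkutbovi.

gazkutbovi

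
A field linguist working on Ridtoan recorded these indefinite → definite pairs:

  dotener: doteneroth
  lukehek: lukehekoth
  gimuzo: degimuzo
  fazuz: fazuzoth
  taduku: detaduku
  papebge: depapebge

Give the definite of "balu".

debalu

dotener and papebge both have last vowel 'e' yet inflect differently (doteneroth, depapebge), so the last vowel is not what conditions the rule; whether the stem ends in a vowel or a consonant is.
"balu" ends in a vowel. The stems ending in a vowel (papebge → depapebge, taduku → detaduku, gimuzo → degimuzo) add the prefix de-.
The other pattern: stems ending in a consonant add -oth.
So balu → debalu.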